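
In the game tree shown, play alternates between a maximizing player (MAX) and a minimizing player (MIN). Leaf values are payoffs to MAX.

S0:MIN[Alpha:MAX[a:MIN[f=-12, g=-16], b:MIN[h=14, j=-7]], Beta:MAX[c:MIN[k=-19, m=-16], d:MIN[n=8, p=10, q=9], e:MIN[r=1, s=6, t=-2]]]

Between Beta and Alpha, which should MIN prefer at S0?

Alpha

c (MIN): min(-19, -16) = -19
d (MIN): min(8, 10, 9) = 8
e (MIN): min(1, 6, -2) = -2
Beta (MAX): max(-19, 8, -2) = 8
a (MIN): min(-12, -16) = -16
b (MIN): min(14, -7) = -7
Alpha (MAX): max(-16, -7) = -7
MIN prefers the lower value; Beta=8, Alpha=-7. Alpha is better since -7 < 8.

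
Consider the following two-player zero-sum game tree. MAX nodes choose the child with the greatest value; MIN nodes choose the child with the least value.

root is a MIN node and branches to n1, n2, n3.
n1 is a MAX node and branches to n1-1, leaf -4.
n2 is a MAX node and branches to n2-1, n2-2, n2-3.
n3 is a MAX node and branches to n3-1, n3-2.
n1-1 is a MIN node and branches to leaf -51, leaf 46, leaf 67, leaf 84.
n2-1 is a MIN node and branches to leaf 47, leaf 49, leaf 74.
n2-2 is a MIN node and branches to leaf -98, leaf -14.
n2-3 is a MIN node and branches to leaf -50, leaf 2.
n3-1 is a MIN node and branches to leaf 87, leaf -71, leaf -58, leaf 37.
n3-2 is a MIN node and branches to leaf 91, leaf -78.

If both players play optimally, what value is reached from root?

-71

n1-1 (MIN): min(-51, 46, 67, 84) = -51
n1 (MAX): max(-51, -4) = -4
n2-1 (MIN): min(47, 49, 74) = 47
n2-2 (MIN): min(-98, -14) = -98
n2-3 (MIN): min(-50, 2) = -50
n2 (MAX): max(47, -98, -50) = 47
n3-1 (MIN): min(87, -71, -58, 37) = -71
n3-2 (MIN): min(91, -78) = -78
n3 (MAX): max(-71, -78) = -71
root (MIN): min(-4, 47, -71) = -71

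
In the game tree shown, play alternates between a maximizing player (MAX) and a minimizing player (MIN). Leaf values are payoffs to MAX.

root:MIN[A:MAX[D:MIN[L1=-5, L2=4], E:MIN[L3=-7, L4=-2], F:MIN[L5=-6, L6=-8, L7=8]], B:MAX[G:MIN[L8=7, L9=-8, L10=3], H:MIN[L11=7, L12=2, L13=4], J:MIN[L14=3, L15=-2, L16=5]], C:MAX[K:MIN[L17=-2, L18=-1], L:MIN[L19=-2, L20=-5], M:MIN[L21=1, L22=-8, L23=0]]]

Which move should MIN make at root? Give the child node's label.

A

D (MIN): min(-5, 4) = -5
E (MIN): min(-7, -2) = -7
F (MIN): min(-6, -8, 8) = -8
A (MAX): max(-5, -7, -8) = -5
G (MIN): min(7, -8, 3) = -8
H (MIN): min(7, 2, 4) = 2
J (MIN): min(3, -2, 5) = -2
B (MAX): max(-8, 2, -2) = 2
K (MIN): min(-2, -1) = -2
L (MIN): min(-2, -5) = -5
M (MIN): min(1, -8, 0) = -8
C (MAX): max(-2, -5, -8) = -2
root (MIN): min(-5, 2, -2) = -5
MIN at root wants the lowest of {A=-5, B=2, C=-2}, so chooses A.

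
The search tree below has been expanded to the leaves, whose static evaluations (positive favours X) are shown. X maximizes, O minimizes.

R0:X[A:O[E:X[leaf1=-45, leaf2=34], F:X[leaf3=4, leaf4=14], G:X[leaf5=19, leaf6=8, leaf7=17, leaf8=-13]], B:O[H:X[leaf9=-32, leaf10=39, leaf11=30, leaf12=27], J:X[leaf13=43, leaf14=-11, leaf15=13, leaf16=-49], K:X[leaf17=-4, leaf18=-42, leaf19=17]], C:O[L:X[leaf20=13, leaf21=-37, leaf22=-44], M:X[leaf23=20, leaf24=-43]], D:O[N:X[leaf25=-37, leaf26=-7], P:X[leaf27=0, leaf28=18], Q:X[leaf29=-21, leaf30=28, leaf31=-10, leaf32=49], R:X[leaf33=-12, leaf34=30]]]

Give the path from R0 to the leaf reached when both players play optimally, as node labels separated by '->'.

E (X): max(-45, 34) = 34
F (X): max(4, 14) = 14
G (X): max(19, 8, 17, -13) = 19
A (O): min(34, 14, 19) = 14
H (X): max(-32, 39, 30, 27) = 39
J (X): max(43, -11, 13, -49) = 43
K (X): max(-4, -42, 17) = 17
B (O): min(39, 43, 17) = 17
L (X): max(13, -37, -44) = 13
M (X): max(20, -43) = 20
C (O): min(13, 20) = 13
N (X): max(-37, -7) = -7
P (X): max(0, 18) = 18
Q (X): max(-21, 28, -10, 49) = 49
R (X): max(-12, 30) = 30
D (O): min(-7, 18, 49, 30) = -7
R0 (X): max(14, 17, 13, -7) = 17
At R0, X picks B (highest: 17).
At B, O picks K (lowest: 17).
At K, X picks leaf19 (highest: 17).
Terminal value 17.

R0 -> B -> K -> leaf19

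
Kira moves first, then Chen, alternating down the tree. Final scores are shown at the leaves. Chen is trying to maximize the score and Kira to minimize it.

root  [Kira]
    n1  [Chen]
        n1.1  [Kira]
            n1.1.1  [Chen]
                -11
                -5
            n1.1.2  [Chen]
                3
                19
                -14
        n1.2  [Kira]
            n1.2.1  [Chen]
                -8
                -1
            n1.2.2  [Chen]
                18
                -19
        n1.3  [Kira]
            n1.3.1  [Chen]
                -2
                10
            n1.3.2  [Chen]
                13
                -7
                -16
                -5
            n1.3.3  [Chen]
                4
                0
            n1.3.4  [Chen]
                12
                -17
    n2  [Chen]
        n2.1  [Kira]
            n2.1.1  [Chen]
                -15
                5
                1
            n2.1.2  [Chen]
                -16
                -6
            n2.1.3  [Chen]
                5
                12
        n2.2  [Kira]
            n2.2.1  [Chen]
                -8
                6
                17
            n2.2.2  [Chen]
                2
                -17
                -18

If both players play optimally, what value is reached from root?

n1.1.1 (Chen): max(-11, -5) = -5
n1.1.2 (Chen): max(3, 19, -14) = 19
n1.1 (Kira): min(-5, 19) = -5
n1.2.1 (Chen): max(-8, -1) = -1
n1.2.2 (Chen): max(18, -19) = 18
n1.2 (Kira): min(-1, 18) = -1
n1.3.1 (Chen): max(-2, 10) = 10
n1.3.2 (Chen): max(13, -7, -16, -5) = 13
n1.3.3 (Chen): max(4, 0) = 4
n1.3.4 (Chen): max(12, -17) = 12
n1.3 (Kira): min(10, 13, 4, 12) = 4
n1 (Chen): max(-5, -1, 4) = 4
n2.1.1 (Chen): max(-15, 5, 1) = 5
n2.1.2 (Chen): max(-16, -6) = -6
n2.1.3 (Chen): max(5, 12) = 12
n2.1 (Kira): min(5, -6, 12) = -6
n2.2.1 (Chen): max(-8, 6, 17) = 17
n2.2.2 (Chen): max(2, -17, -18) = 2
n2.2 (Kira): min(17, 2) = 2
n2 (Chen): max(-6, 2) = 2
root (Kira): min(4, 2) = 2

2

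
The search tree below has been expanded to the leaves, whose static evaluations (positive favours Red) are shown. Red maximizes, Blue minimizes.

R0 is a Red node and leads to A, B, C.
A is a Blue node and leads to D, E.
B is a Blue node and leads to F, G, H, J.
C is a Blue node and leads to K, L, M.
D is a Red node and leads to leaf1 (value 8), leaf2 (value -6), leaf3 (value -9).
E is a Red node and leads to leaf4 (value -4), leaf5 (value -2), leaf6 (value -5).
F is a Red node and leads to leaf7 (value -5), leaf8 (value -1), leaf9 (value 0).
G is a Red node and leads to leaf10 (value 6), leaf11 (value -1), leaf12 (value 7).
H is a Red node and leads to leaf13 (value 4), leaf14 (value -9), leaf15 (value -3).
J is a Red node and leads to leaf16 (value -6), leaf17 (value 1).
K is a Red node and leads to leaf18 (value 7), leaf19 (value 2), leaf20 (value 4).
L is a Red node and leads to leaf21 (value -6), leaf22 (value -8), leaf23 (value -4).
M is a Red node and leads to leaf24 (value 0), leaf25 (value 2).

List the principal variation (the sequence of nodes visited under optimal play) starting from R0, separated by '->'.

R0 -> B -> F -> leaf9

D (Red): max(8, -6, -9) = 8
E (Red): max(-4, -2, -5) = -2
A (Blue): min(8, -2) = -2
F (Red): max(-5, -1, 0) = 0
G (Red): max(6, -1, 7) = 7
H (Red): max(4, -9, -3) = 4
J (Red): max(-6, 1) = 1
B (Blue): min(0, 7, 4, 1) = 0
K (Red): max(7, 2, 4) = 7
L (Red): max(-6, -8, -4) = -4
M (Red): max(0, 2) = 2
C (Blue): min(7, -4, 2) = -4
R0 (Red): max(-2, 0, -4) = 0
At R0, Red picks B (highest: 0).
At B, Blue picks F (lowest: 0).
At F, Red picks leaf9 (highest: 0).
Terminal value 0.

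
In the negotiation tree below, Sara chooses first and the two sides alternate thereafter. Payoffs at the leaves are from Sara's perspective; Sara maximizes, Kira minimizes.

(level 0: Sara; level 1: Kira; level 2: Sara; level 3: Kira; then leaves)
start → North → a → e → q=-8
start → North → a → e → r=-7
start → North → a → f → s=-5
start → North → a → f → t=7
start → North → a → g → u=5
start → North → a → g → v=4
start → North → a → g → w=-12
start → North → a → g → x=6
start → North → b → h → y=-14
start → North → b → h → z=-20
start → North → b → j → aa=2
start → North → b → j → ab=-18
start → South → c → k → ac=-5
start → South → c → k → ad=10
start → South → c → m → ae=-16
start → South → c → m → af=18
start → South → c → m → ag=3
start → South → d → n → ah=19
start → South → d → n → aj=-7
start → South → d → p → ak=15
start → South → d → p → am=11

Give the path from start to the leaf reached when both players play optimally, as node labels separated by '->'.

start -> South -> c -> k -> ac

e (Kira): min(-8, -7) = -8
f (Kira): min(-5, 7) = -5
g (Kira): min(5, 4, -12, 6) = -12
a (Sara): max(-8, -5, -12) = -5
h (Kira): min(-14, -20) = -20
j (Kira): min(2, -18) = -18
b (Sara): max(-20, -18) = -18
North (Kira): min(-5, -18) = -18
k (Kira): min(-5, 10) = -5
m (Kira): min(-16, 18, 3) = -16
c (Sara): max(-5, -16) = -5
n (Kira): min(19, -7) = -7
p (Kira): min(15, 11) = 11
d (Sara): max(-7, 11) = 11
South (Kira): min(-5, 11) = -5
start (Sara): max(-18, -5) = -5
At start, Sara picks South (highest: -5).
At South, Kira picks c (lowest: -5).
At c, Sara picks k (highest: -5).
At k, Kira picks ac (lowest: -5).
Terminal value -5.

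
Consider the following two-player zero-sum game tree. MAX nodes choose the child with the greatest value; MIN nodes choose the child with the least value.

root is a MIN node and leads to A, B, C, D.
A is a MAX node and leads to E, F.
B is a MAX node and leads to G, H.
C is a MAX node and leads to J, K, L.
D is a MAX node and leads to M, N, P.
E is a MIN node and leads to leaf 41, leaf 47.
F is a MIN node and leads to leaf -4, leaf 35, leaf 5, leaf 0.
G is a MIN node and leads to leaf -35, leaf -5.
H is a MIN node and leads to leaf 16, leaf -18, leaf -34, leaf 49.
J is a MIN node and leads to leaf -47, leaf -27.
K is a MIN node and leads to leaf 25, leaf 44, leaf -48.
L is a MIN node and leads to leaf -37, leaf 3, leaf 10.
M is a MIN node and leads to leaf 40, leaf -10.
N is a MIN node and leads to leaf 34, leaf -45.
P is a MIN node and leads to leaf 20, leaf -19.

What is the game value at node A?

41

E (MIN): min(41, 47) = 41
F (MIN): min(-4, 35, 5, 0) = -4
A (MAX): max(41, -4) = 41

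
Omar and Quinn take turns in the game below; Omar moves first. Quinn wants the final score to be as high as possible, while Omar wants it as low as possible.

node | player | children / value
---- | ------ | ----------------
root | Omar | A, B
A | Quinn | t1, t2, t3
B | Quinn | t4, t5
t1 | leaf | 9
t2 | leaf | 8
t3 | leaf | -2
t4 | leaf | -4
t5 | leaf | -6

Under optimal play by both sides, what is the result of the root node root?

A (Quinn): max(9, 8, -2) = 9
B (Quinn): max(-4, -6) = -4
root (Omar): min(9, -4) = -4

-4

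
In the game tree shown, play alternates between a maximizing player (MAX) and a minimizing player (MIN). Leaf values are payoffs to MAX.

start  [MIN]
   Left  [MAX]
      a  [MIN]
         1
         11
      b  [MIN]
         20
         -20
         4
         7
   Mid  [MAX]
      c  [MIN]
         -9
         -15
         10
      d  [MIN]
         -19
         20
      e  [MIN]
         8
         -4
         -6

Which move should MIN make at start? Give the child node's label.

a (MIN): min(1, 11) = 1
b (MIN): min(20, -20, 4, 7) = -20
Left (MAX): max(1, -20) = 1
c (MIN): min(-9, -15, 10) = -15
d (MIN): min(-19, 20) = -19
e (MIN): min(8, -4, -6) = -6
Mid (MAX): max(-15, -19, -6) = -6
start (MIN): min(1, -6) = -6
MIN at start wants the lowest of {Left=1, Mid=-6}, so chooses Mid.

Mid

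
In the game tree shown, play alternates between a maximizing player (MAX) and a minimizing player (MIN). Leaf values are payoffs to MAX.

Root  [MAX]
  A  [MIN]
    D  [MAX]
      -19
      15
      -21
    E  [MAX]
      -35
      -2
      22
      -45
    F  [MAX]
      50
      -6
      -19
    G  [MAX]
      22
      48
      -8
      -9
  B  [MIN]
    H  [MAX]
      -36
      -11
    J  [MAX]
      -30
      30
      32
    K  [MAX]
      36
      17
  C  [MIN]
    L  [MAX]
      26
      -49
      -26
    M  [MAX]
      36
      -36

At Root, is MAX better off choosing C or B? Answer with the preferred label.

C

L (MAX): max(26, -49, -26) = 26
M (MAX): max(36, -36) = 36
C (MIN): min(26, 36) = 26
H (MAX): max(-36, -11) = -11
J (MAX): max(-30, 30, 32) = 32
K (MAX): max(36, 17) = 36
B (MIN): min(-11, 32, 36) = -11
MAX prefers the higher value; C=26, B=-11. C is better since 26 > -11.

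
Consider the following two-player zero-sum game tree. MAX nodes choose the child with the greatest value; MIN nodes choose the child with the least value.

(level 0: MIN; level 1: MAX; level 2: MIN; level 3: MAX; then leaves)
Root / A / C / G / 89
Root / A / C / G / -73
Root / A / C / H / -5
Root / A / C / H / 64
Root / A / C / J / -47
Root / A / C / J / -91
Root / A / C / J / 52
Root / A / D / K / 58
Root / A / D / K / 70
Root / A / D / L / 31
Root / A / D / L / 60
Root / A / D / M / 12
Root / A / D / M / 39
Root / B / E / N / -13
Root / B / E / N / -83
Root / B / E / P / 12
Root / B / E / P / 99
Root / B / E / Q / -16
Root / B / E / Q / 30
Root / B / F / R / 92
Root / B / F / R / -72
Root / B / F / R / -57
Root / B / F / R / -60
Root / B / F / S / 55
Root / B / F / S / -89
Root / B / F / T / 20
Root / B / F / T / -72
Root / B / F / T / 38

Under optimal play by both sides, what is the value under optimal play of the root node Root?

38

G (MAX): max(89, -73) = 89
H (MAX): max(-5, 64) = 64
J (MAX): max(-47, -91, 52) = 52
C (MIN): min(89, 64, 52) = 52
K (MAX): max(58, 70) = 70
L (MAX): max(31, 60) = 60
M (MAX): max(12, 39) = 39
D (MIN): min(70, 60, 39) = 39
A (MAX): max(52, 39) = 52
N (MAX): max(-13, -83) = -13
P (MAX): max(12, 99) = 99
Q (MAX): max(-16, 30) = 30
E (MIN): min(-13, 99, 30) = -13
R (MAX): max(92, -72, -57, -60) = 92
S (MAX): max(55, -89) = 55
T (MAX): max(20, -72, 38) = 38
F (MIN): min(92, 55, 38) = 38
B (MAX): max(-13, 38) = 38
Root (MIN): min(52, 38) = 38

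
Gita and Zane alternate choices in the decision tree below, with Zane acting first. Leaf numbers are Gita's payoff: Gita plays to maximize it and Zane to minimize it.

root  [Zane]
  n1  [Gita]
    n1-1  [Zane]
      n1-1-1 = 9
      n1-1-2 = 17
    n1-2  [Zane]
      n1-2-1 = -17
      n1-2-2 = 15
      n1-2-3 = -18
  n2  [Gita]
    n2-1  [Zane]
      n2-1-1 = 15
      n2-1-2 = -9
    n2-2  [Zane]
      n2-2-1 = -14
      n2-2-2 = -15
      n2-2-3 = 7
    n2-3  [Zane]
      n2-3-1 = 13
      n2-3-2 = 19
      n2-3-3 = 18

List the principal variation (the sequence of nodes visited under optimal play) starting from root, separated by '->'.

n1-1 (Zane): min(9, 17) = 9
n1-2 (Zane): min(-17, 15, -18) = -18
n1 (Gita): max(9, -18) = 9
n2-1 (Zane): min(15, -9) = -9
n2-2 (Zane): min(-14, -15, 7) = -15
n2-3 (Zane): min(13, 19, 18) = 13
n2 (Gita): max(-9, -15, 13) = 13
root (Zane): min(9, 13) = 9
At root, Zane picks n1 (lowest: 9).
At n1, Gita picks n1-1 (highest: 9).
At n1-1, Zane picks n1-1-1 (lowest: 9).
Terminal value 9.

root -> n1 -> n1-1 -> n1-1-1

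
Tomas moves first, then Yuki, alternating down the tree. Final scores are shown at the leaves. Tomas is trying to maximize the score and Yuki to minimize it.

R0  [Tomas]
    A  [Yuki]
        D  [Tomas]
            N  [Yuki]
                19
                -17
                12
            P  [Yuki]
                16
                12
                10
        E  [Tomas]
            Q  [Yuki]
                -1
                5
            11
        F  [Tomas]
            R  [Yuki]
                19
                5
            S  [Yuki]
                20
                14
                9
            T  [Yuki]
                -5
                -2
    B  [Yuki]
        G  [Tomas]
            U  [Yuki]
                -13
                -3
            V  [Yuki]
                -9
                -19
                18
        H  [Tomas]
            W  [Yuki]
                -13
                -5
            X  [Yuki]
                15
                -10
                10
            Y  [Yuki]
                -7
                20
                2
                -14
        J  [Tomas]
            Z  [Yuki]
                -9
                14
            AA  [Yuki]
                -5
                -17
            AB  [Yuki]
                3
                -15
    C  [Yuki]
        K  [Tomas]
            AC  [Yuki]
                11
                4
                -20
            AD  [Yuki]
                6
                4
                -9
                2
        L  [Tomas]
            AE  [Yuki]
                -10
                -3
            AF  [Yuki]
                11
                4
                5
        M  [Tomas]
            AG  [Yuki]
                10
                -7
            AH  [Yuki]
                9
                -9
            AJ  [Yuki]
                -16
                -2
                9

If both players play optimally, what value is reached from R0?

N (Yuki): min(19, -17, 12) = -17
P (Yuki): min(16, 12, 10) = 10
D (Tomas): max(-17, 10) = 10
Q (Yuki): min(-1, 5) = -1
E (Tomas): max(-1, 11) = 11
R (Yuki): min(19, 5) = 5
S (Yuki): min(20, 14, 9) = 9
T (Yuki): min(-5, -2) = -5
F (Tomas): max(5, 9, -5) = 9
A (Yuki): min(10, 11, 9) = 9
U (Yuki): min(-13, -3) = -13
V (Yuki): min(-9, -19, 18) = -19
G (Tomas): max(-13, -19) = -13
W (Yuki): min(-13, -5) = -13
X (Yuki): min(15, -10, 10) = -10
Y (Yuki): min(-7, 20, 2, -14) = -14
H (Tomas): max(-13, -10, -14) = -10
Z (Yuki): min(-9, 14) = -9
AA (Yuki): min(-5, -17) = -17
AB (Yuki): min(3, -15) = -15
J (Tomas): max(-9, -17, -15) = -9
B (Yuki): min(-13, -10, -9) = -13
AC (Yuki): min(11, 4, -20) = -20
AD (Yuki): min(6, 4, -9, 2) = -9
K (Tomas): max(-20, -9) = -9
AE (Yuki): min(-10, -3) = -10
AF (Yuki): min(11, 4, 5) = 4
L (Tomas): max(-10, 4) = 4
AG (Yuki): min(10, -7) = -7
AH (Yuki): min(9, -9) = -9
AJ (Yuki): min(-16, -2, 9) = -16
M (Tomas): max(-7, -9, -16) = -7
C (Yuki): min(-9, 4, -7) = -9
R0 (Tomas): max(9, -13, -9) = 9

9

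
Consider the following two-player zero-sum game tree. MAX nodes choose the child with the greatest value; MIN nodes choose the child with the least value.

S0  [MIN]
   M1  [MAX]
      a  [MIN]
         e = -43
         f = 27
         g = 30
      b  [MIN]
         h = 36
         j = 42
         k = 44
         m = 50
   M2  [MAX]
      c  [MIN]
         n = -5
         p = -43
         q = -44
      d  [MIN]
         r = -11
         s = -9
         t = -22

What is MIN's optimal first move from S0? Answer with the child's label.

M2

a (MIN): min(-43, 27, 30) = -43
b (MIN): min(36, 42, 44, 50) = 36
M1 (MAX): max(-43, 36) = 36
c (MIN): min(-5, -43, -44) = -44
d (MIN): min(-11, -9, -22) = -22
M2 (MAX): max(-44, -22) = -22
S0 (MIN): min(36, -22) = -22
MIN at S0 wants the lowest of {M1=36, M2=-22}, so chooses M2.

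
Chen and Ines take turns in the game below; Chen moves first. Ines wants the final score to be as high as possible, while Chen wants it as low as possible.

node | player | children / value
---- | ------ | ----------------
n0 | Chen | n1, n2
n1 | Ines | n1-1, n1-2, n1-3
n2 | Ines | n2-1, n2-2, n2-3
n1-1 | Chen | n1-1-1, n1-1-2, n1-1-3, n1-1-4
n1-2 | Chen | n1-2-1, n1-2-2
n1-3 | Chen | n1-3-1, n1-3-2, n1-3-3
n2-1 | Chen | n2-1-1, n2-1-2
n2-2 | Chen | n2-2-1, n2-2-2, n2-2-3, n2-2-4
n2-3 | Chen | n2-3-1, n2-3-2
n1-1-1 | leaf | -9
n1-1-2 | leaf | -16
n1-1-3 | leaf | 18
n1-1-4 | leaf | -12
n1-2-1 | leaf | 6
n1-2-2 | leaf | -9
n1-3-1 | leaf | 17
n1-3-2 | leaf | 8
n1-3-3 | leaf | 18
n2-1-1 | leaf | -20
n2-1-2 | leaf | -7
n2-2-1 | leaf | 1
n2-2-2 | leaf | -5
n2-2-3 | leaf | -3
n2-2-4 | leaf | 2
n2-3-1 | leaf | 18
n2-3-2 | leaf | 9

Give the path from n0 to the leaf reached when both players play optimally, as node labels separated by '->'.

n0 -> n1 -> n1-3 -> n1-3-2

n1-1 (Chen): min(-9, -16, 18, -12) = -16
n1-2 (Chen): min(6, -9) = -9
n1-3 (Chen): min(17, 8, 18) = 8
n1 (Ines): max(-16, -9, 8) = 8
n2-1 (Chen): min(-20, -7) = -20
n2-2 (Chen): min(1, -5, -3, 2) = -5
n2-3 (Chen): min(18, 9) = 9
n2 (Ines): max(-20, -5, 9) = 9
n0 (Chen): min(8, 9) = 8
At n0, Chen picks n1 (lowest: 8).
At n1, Ines picks n1-3 (highest: 8).
At n1-3, Chen picks n1-3-2 (lowest: 8).
Terminal value 8.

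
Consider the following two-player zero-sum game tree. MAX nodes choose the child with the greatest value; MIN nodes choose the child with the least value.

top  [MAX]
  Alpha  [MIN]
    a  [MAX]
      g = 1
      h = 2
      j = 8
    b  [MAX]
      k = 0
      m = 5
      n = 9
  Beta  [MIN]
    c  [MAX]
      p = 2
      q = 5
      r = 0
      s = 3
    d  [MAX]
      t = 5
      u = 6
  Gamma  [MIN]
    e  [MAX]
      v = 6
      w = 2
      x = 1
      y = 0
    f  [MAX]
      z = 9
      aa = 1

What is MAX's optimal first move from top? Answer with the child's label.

Alpha

a (MAX): max(1, 2, 8) = 8
b (MAX): max(0, 5, 9) = 9
Alpha (MIN): min(8, 9) = 8
c (MAX): max(2, 5, 0, 3) = 5
d (MAX): max(5, 6) = 6
Beta (MIN): min(5, 6) = 5
e (MAX): max(6, 2, 1, 0) = 6
f (MAX): max(9, 1) = 9
Gamma (MIN): min(6, 9) = 6
top (MAX): max(8, 5, 6) = 8
MAX at top wants the highest of {Alpha=8, Beta=5, Gamma=6}, so chooses Alpha.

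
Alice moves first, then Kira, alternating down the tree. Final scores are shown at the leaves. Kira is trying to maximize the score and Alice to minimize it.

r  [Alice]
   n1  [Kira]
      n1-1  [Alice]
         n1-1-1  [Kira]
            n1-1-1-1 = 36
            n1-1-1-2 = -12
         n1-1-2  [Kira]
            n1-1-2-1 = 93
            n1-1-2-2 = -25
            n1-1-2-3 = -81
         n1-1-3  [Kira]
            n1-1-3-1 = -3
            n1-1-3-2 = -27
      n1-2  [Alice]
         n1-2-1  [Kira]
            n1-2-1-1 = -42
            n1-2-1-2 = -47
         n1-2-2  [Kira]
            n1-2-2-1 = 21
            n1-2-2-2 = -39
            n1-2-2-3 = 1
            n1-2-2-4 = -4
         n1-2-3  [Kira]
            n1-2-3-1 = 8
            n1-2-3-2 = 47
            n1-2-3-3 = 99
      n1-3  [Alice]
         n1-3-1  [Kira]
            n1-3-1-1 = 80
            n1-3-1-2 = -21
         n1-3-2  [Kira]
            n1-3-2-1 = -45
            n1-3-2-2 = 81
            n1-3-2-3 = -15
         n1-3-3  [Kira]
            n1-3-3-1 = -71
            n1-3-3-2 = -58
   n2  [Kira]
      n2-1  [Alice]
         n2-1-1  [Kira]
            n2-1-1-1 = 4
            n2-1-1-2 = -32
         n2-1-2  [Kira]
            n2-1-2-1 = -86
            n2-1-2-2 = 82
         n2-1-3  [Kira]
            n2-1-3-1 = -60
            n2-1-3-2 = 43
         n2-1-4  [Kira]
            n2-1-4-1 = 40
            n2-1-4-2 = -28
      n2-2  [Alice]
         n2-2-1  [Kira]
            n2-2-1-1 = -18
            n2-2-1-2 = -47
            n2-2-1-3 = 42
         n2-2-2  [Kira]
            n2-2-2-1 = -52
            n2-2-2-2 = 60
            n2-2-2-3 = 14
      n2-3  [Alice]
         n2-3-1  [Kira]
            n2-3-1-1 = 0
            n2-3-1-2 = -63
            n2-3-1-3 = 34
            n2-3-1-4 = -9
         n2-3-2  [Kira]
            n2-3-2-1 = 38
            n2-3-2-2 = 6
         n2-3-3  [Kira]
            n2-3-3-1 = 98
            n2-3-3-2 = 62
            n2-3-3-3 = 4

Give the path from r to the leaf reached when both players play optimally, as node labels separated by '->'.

n1-1-1 (Kira): max(36, -12) = 36
n1-1-2 (Kira): max(93, -25, -81) = 93
n1-1-3 (Kira): max(-3, -27) = -3
n1-1 (Alice): min(36, 93, -3) = -3
n1-2-1 (Kira): max(-42, -47) = -42
n1-2-2 (Kira): max(21, -39, 1, -4) = 21
n1-2-3 (Kira): max(8, 47, 99) = 99
n1-2 (Alice): min(-42, 21, 99) = -42
n1-3-1 (Kira): max(80, -21) = 80
n1-3-2 (Kira): max(-45, 81, -15) = 81
n1-3-3 (Kira): max(-71, -58) = -58
n1-3 (Alice): min(80, 81, -58) = -58
n1 (Kira): max(-3, -42, -58) = -3
n2-1-1 (Kira): max(4, -32) = 4
n2-1-2 (Kira): max(-86, 82) = 82
n2-1-3 (Kira): max(-60, 43) = 43
n2-1-4 (Kira): max(40, -28) = 40
n2-1 (Alice): min(4, 82, 43, 40) = 4
n2-2-1 (Kira): max(-18, -47, 42) = 42
n2-2-2 (Kira): max(-52, 60, 14) = 60
n2-2 (Alice): min(42, 60) = 42
n2-3-1 (Kira): max(0, -63, 34, -9) = 34
n2-3-2 (Kira): max(38, 6) = 38
n2-3-3 (Kira): max(98, 62, 4) = 98
n2-3 (Alice): min(34, 38, 98) = 34
n2 (Kira): max(4, 42, 34) = 42
r (Alice): min(-3, 42) = -3
At r, Alice picks n1 (lowest: -3).
At n1, Kira picks n1-1 (highest: -3).
At n1-1, Alice picks n1-1-3 (lowest: -3).
At n1-1-3, Kira picks n1-1-3-1 (highest: -3).
Terminal value -3.

r -> n1 -> n1-1 -> n1-1-3 -> n1-1-3-1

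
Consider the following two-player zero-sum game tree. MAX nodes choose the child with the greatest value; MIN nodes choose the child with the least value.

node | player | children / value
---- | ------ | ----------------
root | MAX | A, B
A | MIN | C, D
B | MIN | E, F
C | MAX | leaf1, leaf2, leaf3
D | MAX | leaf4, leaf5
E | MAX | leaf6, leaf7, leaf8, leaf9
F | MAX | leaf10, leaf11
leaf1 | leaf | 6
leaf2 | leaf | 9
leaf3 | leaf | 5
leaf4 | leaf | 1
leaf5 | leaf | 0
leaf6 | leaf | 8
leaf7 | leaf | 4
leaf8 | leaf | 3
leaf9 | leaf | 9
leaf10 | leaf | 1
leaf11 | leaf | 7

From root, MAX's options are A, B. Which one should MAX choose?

C (MAX): max(6, 9, 5) = 9
D (MAX): max(1, 0) = 1
A (MIN): min(9, 1) = 1
E (MAX): max(8, 4, 3, 9) = 9
F (MAX): max(1, 7) = 7
B (MIN): min(9, 7) = 7
root (MAX): max(1, 7) = 7
MAX at root wants the highest of {A=1, B=7}, so chooses B.

B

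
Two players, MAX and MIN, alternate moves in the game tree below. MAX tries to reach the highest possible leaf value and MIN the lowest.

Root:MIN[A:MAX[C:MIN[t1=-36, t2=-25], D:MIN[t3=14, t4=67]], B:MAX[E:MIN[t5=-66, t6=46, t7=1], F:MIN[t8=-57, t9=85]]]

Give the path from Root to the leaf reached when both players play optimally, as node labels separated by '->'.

C (MIN): min(-36, -25) = -36
D (MIN): min(14, 67) = 14
A (MAX): max(-36, 14) = 14
E (MIN): min(-66, 46, 1) = -66
F (MIN): min(-57, 85) = -57
B (MAX): max(-66, -57) = -57
Root (MIN): min(14, -57) = -57
At Root, MIN picks B (lowest: -57).
At B, MAX picks F (highest: -57).
At F, MIN picks t8 (lowest: -57).
Terminal value -57.

Root -> B -> F -> t8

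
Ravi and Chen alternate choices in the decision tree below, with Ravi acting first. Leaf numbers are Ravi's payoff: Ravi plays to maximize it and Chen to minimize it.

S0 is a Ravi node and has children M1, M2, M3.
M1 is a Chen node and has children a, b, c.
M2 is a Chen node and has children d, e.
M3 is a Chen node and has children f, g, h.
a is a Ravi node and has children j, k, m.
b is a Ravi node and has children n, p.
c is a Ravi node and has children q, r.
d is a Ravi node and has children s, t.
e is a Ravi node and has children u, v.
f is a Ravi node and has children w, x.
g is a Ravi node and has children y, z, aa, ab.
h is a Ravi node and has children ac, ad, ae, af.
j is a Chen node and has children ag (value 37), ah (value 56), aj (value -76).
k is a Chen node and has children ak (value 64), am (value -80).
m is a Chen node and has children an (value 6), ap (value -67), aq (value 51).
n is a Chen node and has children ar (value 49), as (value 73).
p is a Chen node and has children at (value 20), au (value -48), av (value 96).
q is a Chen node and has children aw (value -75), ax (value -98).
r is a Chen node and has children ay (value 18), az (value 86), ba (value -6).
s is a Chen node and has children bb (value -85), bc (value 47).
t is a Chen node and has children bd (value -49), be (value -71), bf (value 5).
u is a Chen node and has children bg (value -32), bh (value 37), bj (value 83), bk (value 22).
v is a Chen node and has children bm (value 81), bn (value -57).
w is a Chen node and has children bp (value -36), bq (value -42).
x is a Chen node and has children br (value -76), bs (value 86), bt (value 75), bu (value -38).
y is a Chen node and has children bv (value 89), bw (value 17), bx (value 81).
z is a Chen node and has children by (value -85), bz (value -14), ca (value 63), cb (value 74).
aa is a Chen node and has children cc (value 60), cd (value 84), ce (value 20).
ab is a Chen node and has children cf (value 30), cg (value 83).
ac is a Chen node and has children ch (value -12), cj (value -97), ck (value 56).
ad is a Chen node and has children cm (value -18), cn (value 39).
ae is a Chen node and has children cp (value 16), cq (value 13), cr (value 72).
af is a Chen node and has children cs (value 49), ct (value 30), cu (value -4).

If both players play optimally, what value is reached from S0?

j (Chen): min(37, 56, -76) = -76
k (Chen): min(64, -80) = -80
m (Chen): min(6, -67, 51) = -67
a (Ravi): max(-76, -80, -67) = -67
n (Chen): min(49, 73) = 49
p (Chen): min(20, -48, 96) = -48
b (Ravi): max(49, -48) = 49
q (Chen): min(-75, -98) = -98
r (Chen): min(18, 86, -6) = -6
c (Ravi): max(-98, -6) = -6
M1 (Chen): min(-67, 49, -6) = -67
s (Chen): min(-85, 47) = -85
t (Chen): min(-49, -71, 5) = -71
d (Ravi): max(-85, -71) = -71
u (Chen): min(-32, 37, 83, 22) = -32
v (Chen): min(81, -57) = -57
e (Ravi): max(-32, -57) = -32
M2 (Chen): min(-71, -32) = -71
w (Chen): min(-36, -42) = -42
x (Chen): min(-76, 86, 75, -38) = -76
f (Ravi): max(-42, -76) = -42
y (Chen): min(89, 17, 81) = 17
z (Chen): min(-85, -14, 63, 74) = -85
aa (Chen): min(60, 84, 20) = 20
ab (Chen): min(30, 83) = 30
g (Ravi): max(17, -85, 20, 30) = 30
ac (Chen): min(-12, -97, 56) = -97
ad (Chen): min(-18, 39) = -18
ae (Chen): min(16, 13, 72) = 13
af (Chen): min(49, 30, -4) = -4
h (Ravi): max(-97, -18, 13, -4) = 13
M3 (Chen): min(-42, 30, 13) = -42
S0 (Ravi): max(-67, -71, -42) = -42

-42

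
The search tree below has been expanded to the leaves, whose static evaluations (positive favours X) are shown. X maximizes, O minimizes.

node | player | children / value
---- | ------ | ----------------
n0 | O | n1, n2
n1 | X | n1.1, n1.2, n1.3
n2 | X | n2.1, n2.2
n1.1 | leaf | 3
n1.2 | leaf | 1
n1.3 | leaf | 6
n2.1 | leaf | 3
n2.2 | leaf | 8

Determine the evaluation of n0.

6

n1 (X): max(3, 1, 6) = 6
n2 (X): max(3, 8) = 8
n0 (O): min(6, 8) = 6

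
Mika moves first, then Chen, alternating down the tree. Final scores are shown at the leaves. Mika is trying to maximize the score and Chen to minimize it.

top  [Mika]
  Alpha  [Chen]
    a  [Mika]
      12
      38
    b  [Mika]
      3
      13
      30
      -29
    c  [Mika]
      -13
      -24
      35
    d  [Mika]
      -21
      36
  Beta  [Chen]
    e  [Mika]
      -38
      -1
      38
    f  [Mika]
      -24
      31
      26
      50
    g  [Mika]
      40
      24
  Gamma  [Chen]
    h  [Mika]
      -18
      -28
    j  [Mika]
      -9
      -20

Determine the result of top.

a (Mika): max(12, 38) = 38
b (Mika): max(3, 13, 30, -29) = 30
c (Mika): max(-13, -24, 35) = 35
d (Mika): max(-21, 36) = 36
Alpha (Chen): min(38, 30, 35, 36) = 30
e (Mika): max(-38, -1, 38) = 38
f (Mika): max(-24, 31, 26, 50) = 50
g (Mika): max(40, 24) = 40
Beta (Chen): min(38, 50, 40) = 38
h (Mika): max(-18, -28) = -18
j (Mika): max(-9, -20) = -9
Gamma (Chen): min(-18, -9) = -18
top (Mika): max(30, 38, -18) = 38

38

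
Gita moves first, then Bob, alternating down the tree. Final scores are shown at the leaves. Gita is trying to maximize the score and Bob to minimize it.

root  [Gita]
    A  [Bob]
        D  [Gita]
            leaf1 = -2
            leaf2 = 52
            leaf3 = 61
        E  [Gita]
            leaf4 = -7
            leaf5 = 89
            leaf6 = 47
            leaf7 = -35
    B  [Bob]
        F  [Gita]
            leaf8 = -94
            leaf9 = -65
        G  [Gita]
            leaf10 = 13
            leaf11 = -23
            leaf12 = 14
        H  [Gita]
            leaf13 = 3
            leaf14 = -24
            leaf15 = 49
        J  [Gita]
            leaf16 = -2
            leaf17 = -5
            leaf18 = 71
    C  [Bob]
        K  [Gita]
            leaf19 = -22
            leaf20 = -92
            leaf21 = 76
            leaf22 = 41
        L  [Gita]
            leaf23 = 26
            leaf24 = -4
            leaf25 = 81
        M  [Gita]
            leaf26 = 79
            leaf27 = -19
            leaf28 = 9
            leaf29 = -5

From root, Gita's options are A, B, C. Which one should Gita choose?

C

D (Gita): max(-2, 52, 61) = 61
E (Gita): max(-7, 89, 47, -35) = 89
A (Bob): min(61, 89) = 61
F (Gita): max(-94, -65) = -65
G (Gita): max(13, -23, 14) = 14
H (Gita): max(3, -24, 49) = 49
J (Gita): max(-2, -5, 71) = 71
B (Bob): min(-65, 14, 49, 71) = -65
K (Gita): max(-22, -92, 76, 41) = 76
L (Gita): max(26, -4, 81) = 81
M (Gita): max(79, -19, 9, -5) = 79
C (Bob): min(76, 81, 79) = 76
root (Gita): max(61, -65, 76) = 76
Gita at root wants the highest of {A=61, B=-65, C=76}, so chooses C.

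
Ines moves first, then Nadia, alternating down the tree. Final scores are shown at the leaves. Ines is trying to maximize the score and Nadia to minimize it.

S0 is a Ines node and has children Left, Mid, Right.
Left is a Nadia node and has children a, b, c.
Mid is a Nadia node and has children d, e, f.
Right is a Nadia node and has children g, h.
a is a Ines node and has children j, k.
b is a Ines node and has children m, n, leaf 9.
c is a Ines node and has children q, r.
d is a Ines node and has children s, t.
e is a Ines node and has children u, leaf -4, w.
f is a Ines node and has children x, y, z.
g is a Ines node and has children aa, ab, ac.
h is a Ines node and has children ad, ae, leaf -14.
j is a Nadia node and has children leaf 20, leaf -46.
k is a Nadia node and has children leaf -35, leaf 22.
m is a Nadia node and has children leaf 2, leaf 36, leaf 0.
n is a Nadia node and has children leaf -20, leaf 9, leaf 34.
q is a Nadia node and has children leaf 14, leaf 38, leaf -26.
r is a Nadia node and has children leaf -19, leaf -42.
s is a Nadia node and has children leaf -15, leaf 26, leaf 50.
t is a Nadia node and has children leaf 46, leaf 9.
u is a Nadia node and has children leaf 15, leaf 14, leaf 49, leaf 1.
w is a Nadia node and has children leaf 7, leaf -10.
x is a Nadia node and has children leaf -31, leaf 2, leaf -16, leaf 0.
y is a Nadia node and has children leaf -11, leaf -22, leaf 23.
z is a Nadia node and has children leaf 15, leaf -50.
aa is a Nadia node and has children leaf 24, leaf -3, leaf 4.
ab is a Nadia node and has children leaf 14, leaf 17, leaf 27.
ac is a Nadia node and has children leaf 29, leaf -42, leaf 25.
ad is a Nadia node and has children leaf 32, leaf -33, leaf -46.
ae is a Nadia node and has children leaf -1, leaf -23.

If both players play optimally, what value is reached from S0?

-14

j (Nadia): min(20, -46) = -46
k (Nadia): min(-35, 22) = -35
a (Ines): max(-46, -35) = -35
m (Nadia): min(2, 36, 0) = 0
n (Nadia): min(-20, 9, 34) = -20
b (Ines): max(0, -20, 9) = 9
q (Nadia): min(14, 38, -26) = -26
r (Nadia): min(-19, -42) = -42
c (Ines): max(-26, -42) = -26
Left (Nadia): min(-35, 9, -26) = -35
s (Nadia): min(-15, 26, 50) = -15
t (Nadia): min(46, 9) = 9
d (Ines): max(-15, 9) = 9
u (Nadia): min(15, 14, 49, 1) = 1
w (Nadia): min(7, -10) = -10
e (Ines): max(1, -4, -10) = 1
x (Nadia): min(-31, 2, -16, 0) = -31
y (Nadia): min(-11, -22, 23) = -22
z (Nadia): min(15, -50) = -50
f (Ines): max(-31, -22, -50) = -22
Mid (Nadia): min(9, 1, -22) = -22
aa (Nadia): min(24, -3, 4) = -3
ab (Nadia): min(14, 17, 27) = 14
ac (Nadia): min(29, -42, 25) = -42
g (Ines): max(-3, 14, -42) = 14
ad (Nadia): min(32, -33, -46) = -46
ae (Nadia): min(-1, -23) = -23
h (Ines): max(-46, -23, -14) = -14
Right (Nadia): min(14, -14) = -14
S0 (Ines): max(-35, -22, -14) = -14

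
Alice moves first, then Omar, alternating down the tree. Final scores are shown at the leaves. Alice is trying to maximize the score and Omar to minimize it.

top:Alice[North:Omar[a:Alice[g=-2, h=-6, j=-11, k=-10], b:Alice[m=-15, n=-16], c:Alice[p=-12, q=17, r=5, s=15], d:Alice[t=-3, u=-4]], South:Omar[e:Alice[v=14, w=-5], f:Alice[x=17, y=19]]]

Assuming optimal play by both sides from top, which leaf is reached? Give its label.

a (Alice): max(-2, -6, -11, -10) = -2
b (Alice): max(-15, -16) = -15
c (Alice): max(-12, 17, 5, 15) = 17
d (Alice): max(-3, -4) = -3
North (Omar): min(-2, -15, 17, -3) = -15
e (Alice): max(14, -5) = 14
f (Alice): max(17, 19) = 19
South (Omar): min(14, 19) = 14
top (Alice): max(-15, 14) = 14
At top, Alice picks South (highest: 14).
At South, Omar picks e (lowest: 14).
At e, Alice picks v (highest: 14).
Terminal value 14.

v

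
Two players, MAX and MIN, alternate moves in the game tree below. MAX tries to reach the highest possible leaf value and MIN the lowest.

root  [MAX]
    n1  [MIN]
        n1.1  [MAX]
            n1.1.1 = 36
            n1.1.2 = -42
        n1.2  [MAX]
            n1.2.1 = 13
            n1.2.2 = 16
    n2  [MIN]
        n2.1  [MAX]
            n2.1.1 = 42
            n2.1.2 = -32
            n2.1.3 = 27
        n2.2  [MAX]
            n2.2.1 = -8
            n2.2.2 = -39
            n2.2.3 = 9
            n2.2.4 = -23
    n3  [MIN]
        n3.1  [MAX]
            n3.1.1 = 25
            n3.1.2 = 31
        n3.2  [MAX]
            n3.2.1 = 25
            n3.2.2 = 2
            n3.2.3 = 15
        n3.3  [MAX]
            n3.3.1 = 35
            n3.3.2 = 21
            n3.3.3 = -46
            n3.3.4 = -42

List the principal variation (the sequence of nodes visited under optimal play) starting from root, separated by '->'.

root -> n3 -> n3.2 -> n3.2.1

n1.1 (MAX): max(36, -42) = 36
n1.2 (MAX): max(13, 16) = 16
n1 (MIN): min(36, 16) = 16
n2.1 (MAX): max(42, -32, 27) = 42
n2.2 (MAX): max(-8, -39, 9, -23) = 9
n2 (MIN): min(42, 9) = 9
n3.1 (MAX): max(25, 31) = 31
n3.2 (MAX): max(25, 2, 15) = 25
n3.3 (MAX): max(35, 21, -46, -42) = 35
n3 (MIN): min(31, 25, 35) = 25
root (MAX): max(16, 9, 25) = 25
At root, MAX picks n3 (highest: 25).
At n3, MIN picks n3.2 (lowest: 25).
At n3.2, MAX picks n3.2.1 (highest: 25).
Terminal value 25.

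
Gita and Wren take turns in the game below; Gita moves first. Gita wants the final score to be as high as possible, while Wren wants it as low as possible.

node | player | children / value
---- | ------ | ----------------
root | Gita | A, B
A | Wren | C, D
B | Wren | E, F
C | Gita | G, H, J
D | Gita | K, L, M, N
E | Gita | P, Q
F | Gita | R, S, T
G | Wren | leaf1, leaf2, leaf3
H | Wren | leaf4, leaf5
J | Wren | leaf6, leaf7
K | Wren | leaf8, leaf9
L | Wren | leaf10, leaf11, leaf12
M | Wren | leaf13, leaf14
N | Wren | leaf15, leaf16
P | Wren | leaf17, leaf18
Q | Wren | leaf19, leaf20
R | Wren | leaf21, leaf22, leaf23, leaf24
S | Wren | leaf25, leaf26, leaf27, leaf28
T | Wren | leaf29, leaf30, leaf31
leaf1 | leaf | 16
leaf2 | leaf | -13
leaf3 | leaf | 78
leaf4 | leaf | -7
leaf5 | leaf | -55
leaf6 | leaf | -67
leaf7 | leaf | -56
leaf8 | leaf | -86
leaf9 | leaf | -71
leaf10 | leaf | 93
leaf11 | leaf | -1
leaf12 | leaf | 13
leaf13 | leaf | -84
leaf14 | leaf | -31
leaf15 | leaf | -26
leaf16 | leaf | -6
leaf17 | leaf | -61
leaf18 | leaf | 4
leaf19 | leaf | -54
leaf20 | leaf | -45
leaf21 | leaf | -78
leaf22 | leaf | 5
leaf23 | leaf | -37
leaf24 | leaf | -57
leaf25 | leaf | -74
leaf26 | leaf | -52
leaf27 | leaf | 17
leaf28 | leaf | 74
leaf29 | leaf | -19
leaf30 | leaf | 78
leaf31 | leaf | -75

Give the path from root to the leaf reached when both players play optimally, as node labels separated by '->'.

root -> A -> C -> G -> leaf2

G (Wren): min(16, -13, 78) = -13
H (Wren): min(-7, -55) = -55
J (Wren): min(-67, -56) = -67
C (Gita): max(-13, -55, -67) = -13
K (Wren): min(-86, -71) = -86
L (Wren): min(93, -1, 13) = -1
M (Wren): min(-84, -31) = -84
N (Wren): min(-26, -6) = -26
D (Gita): max(-86, -1, -84, -26) = -1
A (Wren): min(-13, -1) = -13
P (Wren): min(-61, 4) = -61
Q (Wren): min(-54, -45) = -54
E (Gita): max(-61, -54) = -54
R (Wren): min(-78, 5, -37, -57) = -78
S (Wren): min(-74, -52, 17, 74) = -74
T (Wren): min(-19, 78, -75) = -75
F (Gita): max(-78, -74, -75) = -74
B (Wren): min(-54, -74) = -74
root (Gita): max(-13, -74) = -13
At root, Gita picks A (highest: -13).
At A, Wren picks C (lowest: -13).
At C, Gita picks G (highest: -13).
At G, Wren picks leaf2 (lowest: -13).
Terminal value -13.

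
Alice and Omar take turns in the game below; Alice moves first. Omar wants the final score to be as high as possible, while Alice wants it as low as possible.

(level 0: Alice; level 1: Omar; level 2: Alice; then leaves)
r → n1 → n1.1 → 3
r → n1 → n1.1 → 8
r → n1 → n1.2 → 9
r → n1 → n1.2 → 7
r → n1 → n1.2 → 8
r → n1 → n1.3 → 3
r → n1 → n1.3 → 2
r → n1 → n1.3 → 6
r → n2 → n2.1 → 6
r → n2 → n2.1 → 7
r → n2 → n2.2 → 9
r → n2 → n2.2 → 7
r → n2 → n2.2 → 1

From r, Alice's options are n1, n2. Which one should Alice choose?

n2

n1.1 (Alice): min(3, 8) = 3
n1.2 (Alice): min(9, 7, 8) = 7
n1.3 (Alice): min(3, 2, 6) = 2
n1 (Omar): max(3, 7, 2) = 7
n2.1 (Alice): min(6, 7) = 6
n2.2 (Alice): min(9, 7, 1) = 1
n2 (Omar): max(6, 1) = 6
r (Alice): min(7, 6) = 6
Alice at r wants the lowest of {n1=7, n2=6}, so chooses n2.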